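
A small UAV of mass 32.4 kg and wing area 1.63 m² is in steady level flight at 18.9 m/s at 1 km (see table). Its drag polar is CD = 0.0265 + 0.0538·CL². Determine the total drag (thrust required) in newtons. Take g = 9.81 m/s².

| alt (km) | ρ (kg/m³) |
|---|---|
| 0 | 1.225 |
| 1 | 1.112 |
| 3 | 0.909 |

D = 25.4 N

At 1 km, from the table: ρ = 1.112 kg/m³.
Weight W = mg = 32.4 × 9.81 = 317.84 N; in level flight L = W.
q = ½ρv² = ½ × 1.112 × 18.9² = 198.6 Pa.
Required CL = L/(qS) = 317.84/(198.6·1.63) = 0.9818.
CD = 0.0265 + 0.0538 × 0.9818² = 0.07836.
D = q·S·CD = 198.6 × 1.63 × 0.07836 = 25.37 N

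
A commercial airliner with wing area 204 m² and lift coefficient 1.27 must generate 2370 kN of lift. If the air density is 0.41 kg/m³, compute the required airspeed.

L = ½ρv²S·CL ⇒ v = √(2L/(ρ·S·CL))
v = √(2 × 2.37×10^6 / (0.41 × 204 × 1.27)) = √44620 = 211 m/s

v = 211 m/s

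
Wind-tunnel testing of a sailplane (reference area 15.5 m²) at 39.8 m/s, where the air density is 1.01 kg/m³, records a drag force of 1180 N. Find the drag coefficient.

From D = ½ρv²S·CD, rearranging gives CD = 2D/(ρv²S).
CD = 2 × 1180 / (1.01 × 39.8² × 15.5) = 0.0952

CD = 0.0952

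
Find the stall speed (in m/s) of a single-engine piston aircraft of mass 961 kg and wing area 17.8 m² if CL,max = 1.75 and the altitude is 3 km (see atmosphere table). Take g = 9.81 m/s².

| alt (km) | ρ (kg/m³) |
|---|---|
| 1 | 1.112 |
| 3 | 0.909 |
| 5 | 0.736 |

V_stall = 25.8 m/s

At 3 km, from the table: ρ = 0.909 kg/m³.
Stall occurs when L = W at CL,max. W = mg = 961 × 9.81 = 9427 N.
From L = ½ρV²S·CL,max = W: V_stall = √(2W/(ρSCL,max)) = √(2·9427/(0.909·17.8·1.75))
V_stall = √665.9 = 25.8 m/s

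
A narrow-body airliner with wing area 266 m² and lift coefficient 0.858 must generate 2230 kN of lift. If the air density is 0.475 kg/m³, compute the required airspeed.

v = 203 m/s

L = ½ρv²S·CL ⇒ v = √(2L/(ρ·S·CL))
v = √(2 × 2.23×10^6 / (0.475 × 266 × 0.858)) = √41140 = 203 m/s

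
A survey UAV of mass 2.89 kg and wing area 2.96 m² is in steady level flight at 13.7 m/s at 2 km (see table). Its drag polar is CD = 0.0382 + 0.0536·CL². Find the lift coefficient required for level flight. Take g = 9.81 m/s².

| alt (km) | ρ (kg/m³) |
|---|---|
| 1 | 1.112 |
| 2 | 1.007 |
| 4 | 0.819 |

At 2 km, from the table: ρ = 1.007 kg/m³.
In steady level flight, lift balances weight: W = mg = 2.89 × 9.81 = 28.351 N.
q = ½ρv² = ½ × 1.007 × 13.7² = 94.5 Pa.
CL = 2W/(ρv²S) = 2×28.351/(1.007×13.7²×2.96) = 0.1014.

CL = 0.101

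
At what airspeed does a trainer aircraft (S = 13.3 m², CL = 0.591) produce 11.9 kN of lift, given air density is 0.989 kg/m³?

v = 55.3 m/s

L = ½ρv²S·CL ⇒ v = √(2L/(ρ·S·CL))
v = √(2 × 11900 / (0.989 × 13.3 × 0.591)) = √3062 = 55.3 m/s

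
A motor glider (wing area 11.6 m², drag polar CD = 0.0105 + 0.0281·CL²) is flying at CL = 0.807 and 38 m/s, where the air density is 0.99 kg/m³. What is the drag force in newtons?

D = 239 N

CD = 0.0105 + 0.0281 × 0.807² = 0.0288
D = ½ρv²S·CD = ½ × 0.99 × 38² × 11.6 × 0.0288 = 239 N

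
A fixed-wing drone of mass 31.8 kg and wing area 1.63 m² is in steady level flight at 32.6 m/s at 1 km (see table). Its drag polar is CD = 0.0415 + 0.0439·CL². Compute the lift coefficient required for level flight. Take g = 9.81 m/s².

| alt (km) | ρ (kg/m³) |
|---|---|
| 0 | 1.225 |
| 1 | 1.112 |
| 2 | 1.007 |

At 1 km, from the table: ρ = 1.112 kg/m³.
Weight W = mg = 31.8 × 9.81 = 311.96 N; in level flight L = W.
q = ½ρv² = ½ × 1.112 × 32.6² = 590.9 Pa.
CL = 2W/(ρv²S) = 2×311.96/(1.112×32.6²×1.63) = 0.3239.

CL = 0.324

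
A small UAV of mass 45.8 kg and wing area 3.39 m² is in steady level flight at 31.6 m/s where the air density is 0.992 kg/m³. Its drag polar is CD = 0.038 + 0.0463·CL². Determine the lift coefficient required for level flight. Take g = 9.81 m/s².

In steady level flight, lift balances weight: W = mg = 45.8 × 9.81 = 449.3 N.
q = ½ρv² = ½ × 0.992 × 31.6² = 495.3 Pa.
CL = 2W/(ρv²S) = 2×449.3/(0.992×31.6²×3.39) = 0.2676.

CL = 0.268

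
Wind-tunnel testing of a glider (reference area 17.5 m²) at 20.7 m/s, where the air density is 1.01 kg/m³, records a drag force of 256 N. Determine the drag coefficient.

CD = 0.0676

From D = ½ρv²S·CD, rearranging gives CD = 2D/(ρv²S).
CD = 2 × 256 / (1.01 × 20.7² × 17.5) = 0.0676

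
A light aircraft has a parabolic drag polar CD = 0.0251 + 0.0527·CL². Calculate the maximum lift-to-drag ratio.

For CD = CD0 + K·CL², (L/D)max occurs at CL* = √(CD0/K) and equals 1/(2√(K·CD0)).
(L/D)max = 1/(2√(0.0527 × 0.0251)) = 1/(2 × 0.03637) = 13.7

(L/D)max = 13.7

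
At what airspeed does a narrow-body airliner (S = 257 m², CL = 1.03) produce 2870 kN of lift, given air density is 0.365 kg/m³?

v = 244 m/s

L = ½ρv²S·CL ⇒ v = √(2L/(ρ·S·CL))
v = √(2 × 2.87×10^6 / (0.365 × 257 × 1.03)) = √59410 = 244 m/s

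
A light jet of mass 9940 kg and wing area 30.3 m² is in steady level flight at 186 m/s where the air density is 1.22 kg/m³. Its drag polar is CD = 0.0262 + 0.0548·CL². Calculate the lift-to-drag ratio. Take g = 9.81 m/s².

Level flight ⇒ L = W = m·g = 9940 × 9.81 = 97511 N.
Dynamic pressure q = 0.5 × 1.22 × 186² = 21100 Pa.
Required CL = L/(qS) = 97511/(21100·30.3) = 0.1525.
CD = 0.0262 + 0.0548 × 0.1525² = 0.02747.
L/D = CL/CD = 0.1525 / 0.02747 = 5.55

L/D = 5.55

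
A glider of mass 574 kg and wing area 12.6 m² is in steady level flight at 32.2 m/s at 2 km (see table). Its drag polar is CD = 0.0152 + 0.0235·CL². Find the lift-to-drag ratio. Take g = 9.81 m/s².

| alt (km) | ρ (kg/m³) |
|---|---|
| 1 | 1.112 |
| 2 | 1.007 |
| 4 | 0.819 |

At 2 km, from the table: ρ = 1.007 kg/m³.
In steady level flight, lift balances weight: W = mg = 574 × 9.81 = 5630.9 N.
Dynamic pressure q = 0.5 × 1.007 × 32.2² = 522 Pa.
Required CL = L/(qS) = 5630.9/(522·12.6) = 0.8561.
CD = 0.0152 + 0.0235 × 0.8561² = 0.03242.
L/D = CL/CD = 0.8561 / 0.03242 = 26.4

L/D = 26.4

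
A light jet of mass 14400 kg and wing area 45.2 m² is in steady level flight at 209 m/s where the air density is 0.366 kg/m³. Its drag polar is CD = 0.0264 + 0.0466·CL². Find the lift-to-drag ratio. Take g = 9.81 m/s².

L/D = 11.7

Level flight ⇒ L = W = m·g = 14400 × 9.81 = 1.4126×10^5 N.
Dynamic pressure q = 0.5 × 0.366 × 209² = 7994 Pa.
Required CL = L/(qS) = 1.4126×10^5/(7994·45.2) = 0.391.
CD = 0.0264 + 0.0466 × 0.391² = 0.03352.
L/D = CL/CD = 0.391 / 0.03352 = 11.7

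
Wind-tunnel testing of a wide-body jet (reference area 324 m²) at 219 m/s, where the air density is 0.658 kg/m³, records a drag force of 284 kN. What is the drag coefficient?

CD = 0.0556

From D = ½ρv²S·CD, rearranging gives CD = 2D/(ρv²S).
CD = 2 × 2.84×10^5 / (0.658 × 219² × 324) = 0.0556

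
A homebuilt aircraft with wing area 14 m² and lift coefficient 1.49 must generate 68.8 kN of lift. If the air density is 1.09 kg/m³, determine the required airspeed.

L = ½ρv²S·CL ⇒ v = √(2L/(ρ·S·CL))
v = √(2 × 68800 / (1.09 × 14 × 1.49)) = √6052 = 77.8 m/s

v = 77.8 m/s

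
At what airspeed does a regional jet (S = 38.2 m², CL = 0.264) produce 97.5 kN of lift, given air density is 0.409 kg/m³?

v = 217 m/s

L = ½ρv²S·CL ⇒ v = √(2L/(ρ·S·CL))
v = √(2 × 97500 / (0.409 × 38.2 × 0.264)) = √47280 = 217 m/s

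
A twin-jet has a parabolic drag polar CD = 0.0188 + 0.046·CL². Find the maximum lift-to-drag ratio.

For CD = CD0 + K·CL², (L/D)max occurs at CL* = √(CD0/K) and equals 1/(2√(K·CD0)).
(L/D)max = 1/(2√(0.046 × 0.0188)) = 1/(2 × 0.02941) = 17

(L/D)max = 17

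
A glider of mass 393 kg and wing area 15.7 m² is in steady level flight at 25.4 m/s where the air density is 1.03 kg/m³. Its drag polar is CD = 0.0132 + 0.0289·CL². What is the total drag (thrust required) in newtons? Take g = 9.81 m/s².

Level flight ⇒ L = W = m·g = 393 × 9.81 = 3855.3 N.
Dynamic pressure q = 0.5 × 1.03 × 25.4² = 332.3 Pa.
Required CL = L/(qS) = 3855.3/(332.3·15.7) = 0.7391.
CD = 0.0132 + 0.0289 × 0.7391² = 0.02899.
D = q·S·CD = 332.3 × 15.7 × 0.02899 = 151.2 N

D = 151 N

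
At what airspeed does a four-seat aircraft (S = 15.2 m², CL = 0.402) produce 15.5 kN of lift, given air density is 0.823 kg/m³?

v = 78.5 m/s

L = ½ρv²S·CL ⇒ v = √(2L/(ρ·S·CL))
v = √(2 × 15500 / (0.823 × 15.2 × 0.402)) = √6164 = 78.5 m/s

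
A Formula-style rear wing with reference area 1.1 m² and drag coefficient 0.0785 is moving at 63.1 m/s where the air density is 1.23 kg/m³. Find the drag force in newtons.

D = ½ρv²S·CD = ½ × 1.23 × 63.1² × 1.1 × 0.0785 = 211 N

D = 211 N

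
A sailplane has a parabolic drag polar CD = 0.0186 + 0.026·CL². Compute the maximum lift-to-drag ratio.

(L/D)max = 22.7

For CD = CD0 + K·CL², (L/D)max occurs at CL* = √(CD0/K) and equals 1/(2√(K·CD0)).
(L/D)max = 1/(2√(0.026 × 0.0186)) = 1/(2 × 0.02199) = 22.7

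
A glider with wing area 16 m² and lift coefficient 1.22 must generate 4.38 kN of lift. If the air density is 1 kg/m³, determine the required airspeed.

L = ½ρv²S·CL ⇒ v = √(2L/(ρ·S·CL))
v = √(2 × 4380 / (1 × 16 × 1.22)) = √448.8 = 21.2 m/s

v = 21.2 m/s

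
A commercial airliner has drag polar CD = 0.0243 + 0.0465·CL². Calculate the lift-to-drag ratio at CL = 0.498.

CD = 0.0243 + 0.0465 × 0.498² = 0.03583
L/D = CL/CD = 0.498 / 0.03583 = 13.9

L/D = 13.9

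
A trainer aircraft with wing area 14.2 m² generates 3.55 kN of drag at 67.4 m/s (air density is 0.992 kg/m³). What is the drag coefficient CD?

From D = ½ρv²S·CD, rearranging gives CD = 2D/(ρv²S).
CD = 2 × 3550 / (0.992 × 67.4² × 14.2) = 0.111

CD = 0.111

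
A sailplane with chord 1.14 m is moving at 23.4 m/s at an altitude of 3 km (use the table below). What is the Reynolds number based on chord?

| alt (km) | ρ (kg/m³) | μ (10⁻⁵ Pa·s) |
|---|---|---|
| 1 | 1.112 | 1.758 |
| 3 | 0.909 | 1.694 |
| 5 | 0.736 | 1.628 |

At 3 km, from the table: ρ = 0.909 kg/m³, μ = 1.694×10⁻⁵ Pa·s.
Re = ρ·v·c/μ = 0.909 × 23.4 × 1.14 / (1.694×10⁻⁵) = 1.43×10^6

Re = 1.43×10^6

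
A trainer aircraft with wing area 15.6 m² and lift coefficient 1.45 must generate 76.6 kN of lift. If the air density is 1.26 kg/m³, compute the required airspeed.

L = ½ρv²S·CL ⇒ v = √(2L/(ρ·S·CL))
v = √(2 × 76600 / (1.26 × 15.6 × 1.45)) = √5375 = 73.3 m/s

v = 73.3 m/s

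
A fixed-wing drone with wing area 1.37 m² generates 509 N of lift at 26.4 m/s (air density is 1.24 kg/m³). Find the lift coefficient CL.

CL = 0.86

From L = ½ρv²S·CL, rearranging gives CL = 2L/(ρv²S).
CL = 2 × 509 / (1.24 × 26.4² × 1.37) = 0.86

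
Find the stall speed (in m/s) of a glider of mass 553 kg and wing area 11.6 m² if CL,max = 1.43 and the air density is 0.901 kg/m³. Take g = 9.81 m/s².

V_stall = 26.9 m/s

Stall occurs when L = W at CL,max. W = mg = 553 × 9.81 = 5425 N.
V_stall = √(2W/(ρ·S·CL,max)) = √(2 × 5425 / (0.901 × 11.6 × 1.43))
V_stall = √725.9 = 26.9 m/s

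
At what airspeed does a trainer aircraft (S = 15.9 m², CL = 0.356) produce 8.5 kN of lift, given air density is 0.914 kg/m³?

v = 57.3 m/s

L = ½ρv²S·CL ⇒ v = √(2L/(ρ·S·CL))
v = √(2 × 8500 / (0.914 × 15.9 × 0.356)) = √3286 = 57.3 m/s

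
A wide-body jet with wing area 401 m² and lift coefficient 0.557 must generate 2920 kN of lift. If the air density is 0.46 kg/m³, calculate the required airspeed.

v = 238 m/s

L = ½ρv²S·CL ⇒ v = √(2L/(ρ·S·CL))
v = √(2 × 2.92×10^6 / (0.46 × 401 × 0.557)) = √56840 = 238 m/s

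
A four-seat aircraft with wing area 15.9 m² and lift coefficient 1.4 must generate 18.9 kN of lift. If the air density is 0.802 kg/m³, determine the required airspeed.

L = ½ρv²S·CL ⇒ v = √(2L/(ρ·S·CL))
v = √(2 × 18900 / (0.802 × 15.9 × 1.4)) = √2117 = 46 m/s

v = 46 m/s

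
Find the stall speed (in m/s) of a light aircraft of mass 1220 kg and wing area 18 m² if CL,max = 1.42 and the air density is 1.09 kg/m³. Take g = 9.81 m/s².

V_stall = 29.3 m/s

Weight W = mg = 1220 × 9.81 = 11970 N.
From L = ½ρV²S·CL,max = W: V_stall = √(2W/(ρSCL,max)) = √(2·11970/(1.09·18·1.42))
V_stall = √859.2 = 29.3 m/s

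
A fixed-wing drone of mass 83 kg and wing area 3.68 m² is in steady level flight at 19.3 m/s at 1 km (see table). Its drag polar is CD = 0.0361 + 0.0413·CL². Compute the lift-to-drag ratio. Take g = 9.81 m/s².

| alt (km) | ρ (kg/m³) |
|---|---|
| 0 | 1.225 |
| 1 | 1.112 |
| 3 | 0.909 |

L/D = 12.8

At 1 km, from the table: ρ = 1.112 kg/m³.
Weight W = mg = 83 × 9.81 = 814.23 N; in level flight L = W.
Dynamic pressure q = 0.5 × 1.112 × 19.3² = 207.1 Pa.
Required CL = L/(qS) = 814.23/(207.1·3.68) = 1.068.
CD = 0.0361 + 0.0413 × 1.068² = 0.08324.
L/D = CL/CD = 1.068 / 0.08324 = 12.8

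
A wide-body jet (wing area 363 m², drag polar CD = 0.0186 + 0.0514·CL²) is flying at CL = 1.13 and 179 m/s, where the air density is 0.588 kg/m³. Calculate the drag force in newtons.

D = 2.88×10^5 N

CD = 0.0186 + 0.0514 × 1.13² = 0.08423
D = ½ρv²S·CD = ½ × 0.588 × 179² × 363 × 0.08423 = 2.88×10^5 N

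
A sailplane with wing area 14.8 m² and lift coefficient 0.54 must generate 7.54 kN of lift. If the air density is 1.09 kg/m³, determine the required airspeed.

v = 41.6 m/s

L = ½ρv²S·CL ⇒ v = √(2L/(ρ·S·CL))
v = √(2 × 7540 / (1.09 × 14.8 × 0.54)) = √1731 = 41.6 m/s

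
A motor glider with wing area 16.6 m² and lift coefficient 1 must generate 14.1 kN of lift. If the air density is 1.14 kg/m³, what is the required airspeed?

v = 38.6 m/s

L = ½ρv²S·CL ⇒ v = √(2L/(ρ·S·CL))
v = √(2 × 14100 / (1.14 × 16.6 × 1)) = √1490 = 38.6 m/s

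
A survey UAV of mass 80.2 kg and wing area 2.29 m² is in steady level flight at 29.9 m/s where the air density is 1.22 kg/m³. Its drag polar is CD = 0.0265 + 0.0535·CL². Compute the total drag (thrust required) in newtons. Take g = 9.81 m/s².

D = 59.6 N

Level flight ⇒ L = W = m·g = 80.2 × 9.81 = 786.76 N.
q = ½ρv² = ½ × 1.22 × 29.9² = 545.3 Pa.
CL = 2W/(ρv²S) = 2×786.76/(1.22×29.9²×2.29) = 0.63.
CD = 0.0265 + 0.0535 × 0.63² = 0.04773.
D = q·S·CD = 545.3 × 2.29 × 0.04773 = 59.61 N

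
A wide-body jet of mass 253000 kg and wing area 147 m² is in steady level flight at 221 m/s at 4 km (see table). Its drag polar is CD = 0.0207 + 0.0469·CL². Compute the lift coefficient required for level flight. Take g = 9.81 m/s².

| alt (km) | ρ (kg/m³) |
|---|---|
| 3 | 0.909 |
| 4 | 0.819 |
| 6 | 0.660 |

CL = 0.844

At 4 km, from the table: ρ = 0.819 kg/m³.
Level flight ⇒ L = W = m·g = 253000 × 9.81 = 2.4819×10^6 N.
q = ½ρv² = ½ × 0.819 × 221² = 20000 Pa.
CL = 2W/(ρv²S) = 2×2.4819×10^6/(0.819×221²×147) = 0.8442.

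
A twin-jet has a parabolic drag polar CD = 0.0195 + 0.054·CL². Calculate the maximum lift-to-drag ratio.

(L/D)max = 15.4

For CD = CD0 + K·CL², (L/D)max occurs at CL* = √(CD0/K) and equals 1/(2√(K·CD0)).
(L/D)max = 1/(2√(0.054 × 0.0195)) = 1/(2 × 0.03245) = 15.4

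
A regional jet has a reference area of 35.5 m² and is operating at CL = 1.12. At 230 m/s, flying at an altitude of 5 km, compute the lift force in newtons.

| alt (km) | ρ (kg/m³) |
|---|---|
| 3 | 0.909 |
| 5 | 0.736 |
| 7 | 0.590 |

At 5 km, from the table: ρ = 0.736 kg/m³.
Dynamic pressure q = ½ρv² = ½ × 0.736 × 230² = 19470 Pa.
L = q·S·CL = 19470 × 35.5 × 1.12 = 7.74×10^5 N ≈ 774 kN

L = 7.74×10^5 N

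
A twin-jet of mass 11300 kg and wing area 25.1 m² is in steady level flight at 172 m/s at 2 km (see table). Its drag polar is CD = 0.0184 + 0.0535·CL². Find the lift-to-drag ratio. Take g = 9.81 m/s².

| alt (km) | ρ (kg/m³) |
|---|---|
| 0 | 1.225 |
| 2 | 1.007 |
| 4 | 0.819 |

At 2 km, from the table: ρ = 1.007 kg/m³.
Level flight ⇒ L = W = m·g = 11300 × 9.81 = 1.1085×10^5 N.
Dynamic pressure q = 0.5 × 1.007 × 172² = 14900 Pa.
Required CL = L/(qS) = 1.1085×10^5/(14900·25.1) = 0.2965.
CD = 0.0184 + 0.0535 × 0.2965² = 0.0231.
L/D = CL/CD = 0.2965 / 0.0231 = 12.8

L/D = 12.8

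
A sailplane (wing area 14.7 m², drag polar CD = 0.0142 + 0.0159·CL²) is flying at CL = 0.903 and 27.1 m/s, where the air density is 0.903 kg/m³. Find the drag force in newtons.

CD = 0.0142 + 0.0159 × 0.903² = 0.02717
D = ½ρv²S·CD = ½ × 0.903 × 27.1² × 14.7 × 0.02717 = 132 N

D = 132 N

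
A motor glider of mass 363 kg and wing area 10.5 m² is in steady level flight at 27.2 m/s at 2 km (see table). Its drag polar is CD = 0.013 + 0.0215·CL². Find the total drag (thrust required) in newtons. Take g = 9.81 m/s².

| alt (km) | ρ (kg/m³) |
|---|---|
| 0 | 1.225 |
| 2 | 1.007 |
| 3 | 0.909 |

D = 121 N

At 2 km, from the table: ρ = 1.007 kg/m³.
Level flight ⇒ L = W = m·g = 363 × 9.81 = 3561 N.
q = ½ρv² = ½ × 1.007 × 27.2² = 372.5 Pa.
CL = W/(q·S) = 3561 / (372.5 × 10.5) = 0.9104.
CD = 0.013 + 0.0215 × 0.9104² = 0.03082.
D = q·S·CD = 372.5 × 10.5 × 0.03082 = 120.6 N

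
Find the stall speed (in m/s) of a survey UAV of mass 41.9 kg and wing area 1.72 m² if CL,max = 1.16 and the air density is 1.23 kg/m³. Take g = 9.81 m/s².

Stall occurs when L = W at CL,max. W = mg = 41.9 × 9.81 = 411 N.
From L = ½ρV²S·CL,max = W: V_stall = √(2W/(ρSCL,max)) = √(2·411/(1.23·1.72·1.16))
V_stall = √335 = 18.3 m/s

V_stall = 18.3 m/s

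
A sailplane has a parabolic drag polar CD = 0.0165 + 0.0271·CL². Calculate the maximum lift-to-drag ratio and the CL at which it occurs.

For CD = CD0 + K·CL², (L/D)max occurs at CL* = √(CD0/K) and equals 1/(2√(K·CD0)).
(L/D)max = 1/(2√(0.0271 × 0.0165)) = 1/(2 × 0.02115) = 23.6
CL* = √(0.0165/0.0271) = 0.78

(L/D)max = 23.6, at CL = 0.78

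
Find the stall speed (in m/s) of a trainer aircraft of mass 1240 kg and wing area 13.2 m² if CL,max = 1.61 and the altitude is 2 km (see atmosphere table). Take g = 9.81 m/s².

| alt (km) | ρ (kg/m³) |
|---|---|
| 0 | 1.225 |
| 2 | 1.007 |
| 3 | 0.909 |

V_stall = 33.7 m/s

At 2 km, from the table: ρ = 1.007 kg/m³.
Weight W = mg = 1240 × 9.81 = 12160 N.
V_stall = √(2W/(ρ·S·CL,max)) = √(2 × 12160 / (1.007 × 13.2 × 1.61))
V_stall = √1137 = 33.7 m/s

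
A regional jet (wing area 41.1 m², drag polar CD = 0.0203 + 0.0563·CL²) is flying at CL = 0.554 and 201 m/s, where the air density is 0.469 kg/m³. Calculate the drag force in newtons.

D = 14600 N

CD = 0.0203 + 0.0563 × 0.554² = 0.03758
D = ½ρv²S·CD = ½ × 0.469 × 201² × 41.1 × 0.03758 = 14600 N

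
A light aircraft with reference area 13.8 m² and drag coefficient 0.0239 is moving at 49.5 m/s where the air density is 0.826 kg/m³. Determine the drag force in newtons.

Dynamic pressure q = ½ρv² = ½ × 0.826 × 49.5² = 1012 Pa.
D = q·S·CD = 1012 × 13.8 × 0.0239 = 334 N

D = 334 N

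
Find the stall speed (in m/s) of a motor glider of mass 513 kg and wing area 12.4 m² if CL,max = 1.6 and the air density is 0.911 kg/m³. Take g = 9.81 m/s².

At stall, lift equals weight: L = W = m·g = 513 × 9.81 = 5033 N.
From L = ½ρV²S·CL,max = W: V_stall = √(2W/(ρSCL,max)) = √(2·5033/(0.911·12.4·1.6))
V_stall = √556.9 = 23.6 m/s

V_stall = 23.6 m/s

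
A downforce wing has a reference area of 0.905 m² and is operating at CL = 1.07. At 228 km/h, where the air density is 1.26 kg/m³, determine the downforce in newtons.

L = 2450 N

Convert speed: v = 228 km/h ÷ 3.6 = 63.33 m/s.
L = ½ρv²S·CL = ½ × 1.26 × 63.33² × 0.905 × 1.07 = 2450 N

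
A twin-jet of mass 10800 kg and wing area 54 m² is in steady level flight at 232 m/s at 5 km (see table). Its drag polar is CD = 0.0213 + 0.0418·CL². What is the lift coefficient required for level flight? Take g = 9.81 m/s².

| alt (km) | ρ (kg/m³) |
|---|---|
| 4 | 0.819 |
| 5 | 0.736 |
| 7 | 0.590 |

At 5 km, from the table: ρ = 0.736 kg/m³.
Weight W = mg = 10800 × 9.81 = 1.0595×10^5 N; in level flight L = W.
Dynamic pressure q = 0.5 × 0.736 × 232² = 19810 Pa.
CL = 2W/(ρv²S) = 2×1.0595×10^5/(0.736×232²×54) = 0.09905.

CL = 0.0991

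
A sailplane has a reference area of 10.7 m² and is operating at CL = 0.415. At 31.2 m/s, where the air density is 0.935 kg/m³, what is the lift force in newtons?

L = 2020 N

Dynamic pressure q = ½ρv² = ½ × 0.935 × 31.2² = 455.1 Pa.
L = q·S·CL = 455.1 × 10.7 × 0.415 = 2020 N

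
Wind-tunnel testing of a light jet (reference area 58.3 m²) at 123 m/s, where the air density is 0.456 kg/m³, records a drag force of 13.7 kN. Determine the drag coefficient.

CD = 0.0681

From D = ½ρv²S·CD, rearranging gives CD = 2D/(ρv²S).
CD = 2 × 13700 / (0.456 × 123² × 58.3) = 0.0681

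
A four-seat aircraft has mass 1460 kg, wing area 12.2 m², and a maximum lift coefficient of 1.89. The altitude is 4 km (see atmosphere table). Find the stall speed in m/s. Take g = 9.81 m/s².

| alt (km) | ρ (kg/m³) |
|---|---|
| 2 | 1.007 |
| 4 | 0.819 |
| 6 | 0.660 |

At 4 km, from the table: ρ = 0.819 kg/m³.
At stall, lift equals weight: L = W = m·g = 1460 × 9.81 = 14320 N.
From L = ½ρV²S·CL,max = W: V_stall = √(2W/(ρSCL,max)) = √(2·14320/(0.819·12.2·1.89))
V_stall = √1517 = 38.9 m/s

V_stall = 38.9 m/s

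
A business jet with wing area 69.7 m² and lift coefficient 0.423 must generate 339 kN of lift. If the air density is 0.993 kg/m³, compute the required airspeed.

v = 152 m/s

L = ½ρv²S·CL ⇒ v = √(2L/(ρ·S·CL))
v = √(2 × 3.39×10^5 / (0.993 × 69.7 × 0.423)) = √23160 = 152 m/s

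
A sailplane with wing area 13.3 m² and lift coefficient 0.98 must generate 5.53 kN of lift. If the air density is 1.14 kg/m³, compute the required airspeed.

L = ½ρv²S·CL ⇒ v = √(2L/(ρ·S·CL))
v = √(2 × 5530 / (1.14 × 13.3 × 0.98)) = √744.3 = 27.3 m/s

v = 27.3 m/s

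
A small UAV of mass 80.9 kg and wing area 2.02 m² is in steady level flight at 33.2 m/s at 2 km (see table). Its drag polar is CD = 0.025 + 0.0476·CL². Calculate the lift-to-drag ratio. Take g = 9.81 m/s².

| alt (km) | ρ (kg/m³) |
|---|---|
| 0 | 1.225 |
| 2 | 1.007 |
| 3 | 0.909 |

At 2 km, from the table: ρ = 1.007 kg/m³.
Level flight ⇒ L = W = m·g = 80.9 × 9.81 = 793.63 N.
q = ½ρv² = ½ × 1.007 × 33.2² = 555 Pa.
Required CL = L/(qS) = 793.63/(555·2.02) = 0.7079.
CD = 0.025 + 0.0476 × 0.7079² = 0.04886.
L/D = CL/CD = 0.7079 / 0.04886 = 14.5

L/D = 14.5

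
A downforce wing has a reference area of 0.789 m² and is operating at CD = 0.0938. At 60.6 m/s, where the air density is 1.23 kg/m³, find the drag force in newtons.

Dynamic pressure q = ½ρv² = ½ × 1.23 × 60.6² = 2259 Pa.
D = q·S·CD = 2259 × 0.789 × 0.0938 = 167 N

D = 167 N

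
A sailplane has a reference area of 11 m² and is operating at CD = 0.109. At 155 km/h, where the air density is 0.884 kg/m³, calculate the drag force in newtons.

D = 982 N

Convert speed: v = 155 km/h ÷ 3.6 = 43.06 m/s.
Dynamic pressure q = ½ρv² = ½ × 0.884 × 43.06² = 819.4 Pa.
D = q·S·CD = 819.4 × 11 × 0.109 = 982 N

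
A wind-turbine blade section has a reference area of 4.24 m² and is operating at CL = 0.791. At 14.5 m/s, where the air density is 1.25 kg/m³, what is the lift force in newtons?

L = ½ρv²S·CL = ½ × 1.25 × 14.5² × 4.24 × 0.791 = 441 N

L = 441 N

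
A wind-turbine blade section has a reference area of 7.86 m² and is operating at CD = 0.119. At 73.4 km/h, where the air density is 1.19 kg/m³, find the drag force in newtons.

Convert speed: v = 73.4 km/h ÷ 3.6 = 20.39 m/s.
D = ½ρv²S·CD = ½ × 1.19 × 20.39² × 7.86 × 0.119 = 231 N

D = 231 N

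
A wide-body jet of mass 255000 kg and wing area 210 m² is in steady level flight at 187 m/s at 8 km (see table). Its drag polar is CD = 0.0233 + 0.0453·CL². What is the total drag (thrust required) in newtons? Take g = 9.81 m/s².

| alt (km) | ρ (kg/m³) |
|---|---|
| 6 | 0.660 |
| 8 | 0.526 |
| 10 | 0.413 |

D = 1.92×10^5 N

At 8 km, from the table: ρ = 0.526 kg/m³.
Level flight ⇒ L = W = m·g = 255000 × 9.81 = 2.5016×10^6 N.
Dynamic pressure q = 0.5 × 0.526 × 187² = 9197 Pa.
CL = 2W/(ρv²S) = 2×2.5016×10^6/(0.526×187²×210) = 1.295.
CD = 0.0233 + 0.0453 × 1.295² = 0.0993.
D = q·S·CD = 9197 × 210 × 0.0993 = 1.918×10^5 N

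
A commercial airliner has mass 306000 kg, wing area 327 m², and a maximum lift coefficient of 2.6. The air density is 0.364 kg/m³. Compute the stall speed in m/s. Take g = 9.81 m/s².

Stall occurs when L = W at CL,max. W = mg = 306000 × 9.81 = 3.002×10^6 N.
V_stall = √(2W/(ρ·S·CL,max)) = √(2 × 3.002×10^6 / (0.364 × 327 × 2.6))
V_stall = √19400 = 139 m/s

V_stall = 139 m/s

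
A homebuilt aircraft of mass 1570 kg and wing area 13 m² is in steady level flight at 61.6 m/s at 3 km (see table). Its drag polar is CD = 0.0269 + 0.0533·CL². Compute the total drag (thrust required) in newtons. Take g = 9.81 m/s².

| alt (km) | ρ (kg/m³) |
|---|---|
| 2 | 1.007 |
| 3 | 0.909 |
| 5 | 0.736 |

At 3 km, from the table: ρ = 0.909 kg/m³.
In steady level flight, lift balances weight: W = mg = 1570 × 9.81 = 15402 N.
q = ½ρv² = ½ × 0.909 × 61.6² = 1725 Pa.
CL = 2W/(ρv²S) = 2×15402/(0.909×61.6²×13) = 0.687.
CD = 0.0269 + 0.0533 × 0.687² = 0.05205.
D = q·S·CD = 1725 × 13 × 0.05205 = 1167 N

D = 1170 N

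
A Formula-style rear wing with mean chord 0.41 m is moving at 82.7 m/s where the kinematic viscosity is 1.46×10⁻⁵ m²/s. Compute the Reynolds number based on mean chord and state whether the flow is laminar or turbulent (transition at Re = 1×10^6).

Re = v·c/ν = 82.7 × 0.41 / (1.46×10⁻⁵) = 2.32×10^6
Since 2.32×10^6 > 1×10^6, the flow is turbulent.

Re = 2.32×10^6 (turbulent)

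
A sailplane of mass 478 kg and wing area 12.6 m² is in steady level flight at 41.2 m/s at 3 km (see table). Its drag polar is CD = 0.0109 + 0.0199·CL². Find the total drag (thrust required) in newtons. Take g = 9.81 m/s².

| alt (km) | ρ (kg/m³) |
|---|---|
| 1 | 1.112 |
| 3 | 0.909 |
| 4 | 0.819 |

D = 151 N

At 3 km, from the table: ρ = 0.909 kg/m³.
Weight W = mg = 478 × 9.81 = 4689.2 N; in level flight L = W.
Dynamic pressure q = 0.5 × 0.909 × 41.2² = 771.5 Pa.
CL = 2W/(ρv²S) = 2×4689.2/(0.909×41.2²×12.6) = 0.4824.
CD = 0.0109 + 0.0199 × 0.4824² = 0.01553.
D = q·S·CD = 771.5 × 12.6 × 0.01553 = 151 N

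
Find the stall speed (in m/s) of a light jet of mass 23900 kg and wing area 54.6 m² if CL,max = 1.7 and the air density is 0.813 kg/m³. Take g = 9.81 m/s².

Weight W = mg = 23900 × 9.81 = 2.345×10^5 N.
V_stall = √(2W/(ρ·S·CL,max)) = √(2 × 2.345×10^5 / (0.813 × 54.6 × 1.7))
V_stall = √6214 = 78.8 m/s

V_stall = 78.8 m/s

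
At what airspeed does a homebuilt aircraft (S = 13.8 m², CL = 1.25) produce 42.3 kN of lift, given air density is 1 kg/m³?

L = ½ρv²S·CL ⇒ v = √(2L/(ρ·S·CL))
v = √(2 × 42300 / (1 × 13.8 × 1.25)) = √4904 = 70 m/s

v = 70 m/s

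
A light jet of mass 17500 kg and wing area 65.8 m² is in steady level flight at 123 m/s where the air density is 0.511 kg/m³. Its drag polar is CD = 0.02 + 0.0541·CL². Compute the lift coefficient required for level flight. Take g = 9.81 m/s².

CL = 0.675

Level flight ⇒ L = W = m·g = 17500 × 9.81 = 1.7168×10^5 N.
Dynamic pressure q = 0.5 × 0.511 × 123² = 3865 Pa.
Required CL = L/(qS) = 1.7168×10^5/(3865·65.8) = 0.675.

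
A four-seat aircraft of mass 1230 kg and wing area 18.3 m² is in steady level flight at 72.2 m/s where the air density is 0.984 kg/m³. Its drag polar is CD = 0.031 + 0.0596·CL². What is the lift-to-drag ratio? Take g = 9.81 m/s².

Level flight ⇒ L = W = m·g = 1230 × 9.81 = 12066 N.
q = ½ρv² = ½ × 0.984 × 72.2² = 2565 Pa.
Required CL = L/(qS) = 12066/(2565·18.3) = 0.2571.
CD = 0.031 + 0.0596 × 0.2571² = 0.03494.
L/D = CL/CD = 0.2571 / 0.03494 = 7.36

L/D = 7.36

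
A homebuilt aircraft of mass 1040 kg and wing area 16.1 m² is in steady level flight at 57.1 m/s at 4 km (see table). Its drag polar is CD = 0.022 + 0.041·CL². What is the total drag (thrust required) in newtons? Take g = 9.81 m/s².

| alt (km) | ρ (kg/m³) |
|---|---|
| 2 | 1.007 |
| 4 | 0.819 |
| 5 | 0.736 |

D = 671 N

At 4 km, from the table: ρ = 0.819 kg/m³.
In steady level flight, lift balances weight: W = mg = 1040 × 9.81 = 10202 N.
q = ½ρv² = ½ × 0.819 × 57.1² = 1335 Pa.
Required CL = L/(qS) = 10202/(1335·16.1) = 0.4746.
CD = 0.022 + 0.041 × 0.4746² = 0.03124.
D = q·S·CD = 1335 × 16.1 × 0.03124 = 671.4 N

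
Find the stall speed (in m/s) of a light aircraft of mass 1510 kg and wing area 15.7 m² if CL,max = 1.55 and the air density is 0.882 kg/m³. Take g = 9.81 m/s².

V_stall = 37.2 m/s

At stall, lift equals weight: L = W = m·g = 1510 × 9.81 = 14810 N.
From L = ½ρV²S·CL,max = W: V_stall = √(2W/(ρSCL,max)) = √(2·14810/(0.882·15.7·1.55))
V_stall = √1380 = 37.2 m/s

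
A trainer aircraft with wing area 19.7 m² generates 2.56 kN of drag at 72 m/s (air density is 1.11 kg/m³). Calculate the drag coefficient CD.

From D = ½ρv²S·CD, rearranging gives CD = 2D/(ρv²S).
CD = 2 × 2560 / (1.11 × 72² × 19.7) = 0.0452

CD = 0.0452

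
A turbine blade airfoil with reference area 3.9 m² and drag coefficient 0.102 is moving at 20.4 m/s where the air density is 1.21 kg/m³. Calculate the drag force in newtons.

D = 100 N

Dynamic pressure q = ½ρv² = ½ × 1.21 × 20.4² = 251.8 Pa.
D = q·S·CD = 251.8 × 3.9 × 0.102 = 100 N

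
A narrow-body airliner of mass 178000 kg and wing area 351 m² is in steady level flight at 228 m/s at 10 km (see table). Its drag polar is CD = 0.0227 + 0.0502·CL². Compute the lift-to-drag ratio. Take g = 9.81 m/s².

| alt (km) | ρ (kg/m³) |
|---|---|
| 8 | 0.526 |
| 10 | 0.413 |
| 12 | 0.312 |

L/D = 13.8

At 10 km, from the table: ρ = 0.413 kg/m³.
Level flight ⇒ L = W = m·g = 178000 × 9.81 = 1.7462×10^6 N.
q = ½ρv² = ½ × 0.413 × 228² = 10730 Pa.
Required CL = L/(qS) = 1.7462×10^6/(10730·351) = 0.4634.
CD = 0.0227 + 0.0502 × 0.4634² = 0.03348.
L/D = CL/CD = 0.4634 / 0.03348 = 13.8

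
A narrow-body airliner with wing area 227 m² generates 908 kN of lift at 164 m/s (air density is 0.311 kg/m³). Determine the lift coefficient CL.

From L = ½ρv²S·CL, rearranging gives CL = 2L/(ρv²S).
CL = 2 × 9.08×10^5 / (0.311 × 164² × 227) = 0.956

CL = 0.956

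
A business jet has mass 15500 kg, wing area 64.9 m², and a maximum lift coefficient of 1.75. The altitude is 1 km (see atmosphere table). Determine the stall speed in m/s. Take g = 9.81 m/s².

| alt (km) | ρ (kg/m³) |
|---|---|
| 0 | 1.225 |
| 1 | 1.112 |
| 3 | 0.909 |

At 1 km, from the table: ρ = 1.112 kg/m³.
Weight W = mg = 15500 × 9.81 = 1.521×10^5 N.
V_stall = √(2W/(ρ·S·CL,max)) = √(2 × 1.521×10^5 / (1.112 × 64.9 × 1.75))
V_stall = √2408 = 49.1 m/s

V_stall = 49.1 m/s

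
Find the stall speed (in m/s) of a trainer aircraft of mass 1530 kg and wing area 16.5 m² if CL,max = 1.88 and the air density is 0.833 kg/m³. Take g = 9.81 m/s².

V_stall = 34.1 m/s

Weight W = mg = 1530 × 9.81 = 15010 N.
From L = ½ρV²S·CL,max = W: V_stall = √(2W/(ρSCL,max)) = √(2·15010/(0.833·16.5·1.88))
V_stall = √1162 = 34.1 m/s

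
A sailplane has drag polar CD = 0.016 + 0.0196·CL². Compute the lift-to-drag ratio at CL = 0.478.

L/D = 23.3

CD = 0.016 + 0.0196 × 0.478² = 0.02048
L/D = CL/CD = 0.478 / 0.02048 = 23.3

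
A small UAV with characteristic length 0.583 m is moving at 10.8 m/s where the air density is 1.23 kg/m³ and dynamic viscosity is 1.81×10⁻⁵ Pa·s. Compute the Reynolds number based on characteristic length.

Re = 4.28×10^5

Re = ρ·v·c/μ = 1.23 × 10.8 × 0.583 / (1.81×10⁻⁵) = 4.28×10^5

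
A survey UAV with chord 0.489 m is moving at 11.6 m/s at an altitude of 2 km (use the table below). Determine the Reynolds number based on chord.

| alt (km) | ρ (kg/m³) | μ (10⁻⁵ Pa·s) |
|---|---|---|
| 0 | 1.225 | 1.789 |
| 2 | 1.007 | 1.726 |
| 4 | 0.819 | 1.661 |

At 2 km, from the table: ρ = 1.007 kg/m³, μ = 1.726×10⁻⁵ Pa·s.
Re = ρ·v·c/μ = 1.007 × 11.6 × 0.489 / (1.726×10⁻⁵) = 3.31×10^5

Re = 3.31×10^5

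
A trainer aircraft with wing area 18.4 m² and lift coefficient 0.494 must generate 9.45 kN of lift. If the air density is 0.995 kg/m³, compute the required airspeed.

v = 45.7 m/s

L = ½ρv²S·CL ⇒ v = √(2L/(ρ·S·CL))
v = √(2 × 9450 / (0.995 × 18.4 × 0.494)) = √2090 = 45.7 m/s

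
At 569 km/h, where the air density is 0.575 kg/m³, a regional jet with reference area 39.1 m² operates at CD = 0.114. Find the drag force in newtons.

D = 32000 N

Convert speed: v = 569 km/h ÷ 3.6 = 158.1 m/s.
D = ½ρv²S·CD = ½ × 0.575 × 158.1² × 39.1 × 0.114 = 32000 N ≈ 32 kN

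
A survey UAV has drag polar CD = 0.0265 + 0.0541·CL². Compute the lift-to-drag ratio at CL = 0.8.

CD = 0.0265 + 0.0541 × 0.8² = 0.06112
L/D = CL/CD = 0.8 / 0.06112 = 13.1

L/D = 13.1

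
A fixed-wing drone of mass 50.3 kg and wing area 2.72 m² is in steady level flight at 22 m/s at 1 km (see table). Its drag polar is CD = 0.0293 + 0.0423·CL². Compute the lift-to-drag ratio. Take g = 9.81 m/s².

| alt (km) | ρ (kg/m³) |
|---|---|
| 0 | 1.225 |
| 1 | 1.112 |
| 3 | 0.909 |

At 1 km, from the table: ρ = 1.112 kg/m³.
Level flight ⇒ L = W = m·g = 50.3 × 9.81 = 493.44 N.
Dynamic pressure q = 0.5 × 1.112 × 22² = 269.1 Pa.
CL = W/(q·S) = 493.44 / (269.1 × 2.72) = 0.6741.
CD = 0.0293 + 0.0423 × 0.6741² = 0.04852.
L/D = CL/CD = 0.6741 / 0.04852 = 13.9

L/D = 13.9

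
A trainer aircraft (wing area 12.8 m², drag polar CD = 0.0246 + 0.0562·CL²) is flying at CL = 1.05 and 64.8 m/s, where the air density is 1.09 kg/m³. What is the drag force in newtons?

CD = 0.0246 + 0.0562 × 1.05² = 0.08656
D = ½ρv²S·CD = ½ × 1.09 × 64.8² × 12.8 × 0.08656 = 2540 N

D = 2540 N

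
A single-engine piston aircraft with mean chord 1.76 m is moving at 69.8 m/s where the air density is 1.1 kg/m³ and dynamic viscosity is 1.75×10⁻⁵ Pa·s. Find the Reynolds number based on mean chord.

Re = ρ·v·c/μ = 1.1 × 69.8 × 1.76 / (1.75×10⁻⁵) = 7.72×10^6

Re = 7.72×10^6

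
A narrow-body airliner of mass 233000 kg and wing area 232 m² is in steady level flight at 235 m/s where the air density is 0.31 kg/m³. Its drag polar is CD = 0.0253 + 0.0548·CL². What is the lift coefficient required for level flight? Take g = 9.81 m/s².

Weight W = mg = 233000 × 9.81 = 2.2857×10^6 N; in level flight L = W.
q = ½ρv² = ½ × 0.31 × 235² = 8560 Pa.
CL = W/(q·S) = 2.2857×10^6 / (8560 × 232) = 1.151.

CL = 1.15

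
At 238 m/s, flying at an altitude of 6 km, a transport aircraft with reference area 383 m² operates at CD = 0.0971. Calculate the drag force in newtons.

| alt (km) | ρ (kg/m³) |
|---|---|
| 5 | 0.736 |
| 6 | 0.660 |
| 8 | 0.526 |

At 6 km, from the table: ρ = 0.660 kg/m³.
Dynamic pressure q = ½ρv² = ½ × 0.66 × 238² = 18690 Pa.
D = q·S·CD = 18690 × 383 × 0.0971 = 6.95×10^5 N ≈ 695 kN

D = 6.95×10^5 N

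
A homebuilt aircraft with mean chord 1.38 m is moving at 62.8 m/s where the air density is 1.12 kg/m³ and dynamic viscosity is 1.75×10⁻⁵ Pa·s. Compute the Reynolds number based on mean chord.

Re = ρ·v·c/μ = 1.12 × 62.8 × 1.38 / (1.75×10⁻⁵) = 5.55×10^6

Re = 5.55×10^6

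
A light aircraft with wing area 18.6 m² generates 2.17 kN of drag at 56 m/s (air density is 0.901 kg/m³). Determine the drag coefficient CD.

From D = ½ρv²S·CD, rearranging gives CD = 2D/(ρv²S).
CD = 2 × 2170 / (0.901 × 56² × 18.6) = 0.0826

CD = 0.0826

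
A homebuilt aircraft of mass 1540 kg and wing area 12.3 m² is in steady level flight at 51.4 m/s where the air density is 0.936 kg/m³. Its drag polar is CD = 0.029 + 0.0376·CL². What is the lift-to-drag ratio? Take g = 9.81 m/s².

Weight W = mg = 1540 × 9.81 = 15107 N; in level flight L = W.
q = ½ρv² = ½ × 0.936 × 51.4² = 1236 Pa.
CL = 2W/(ρv²S) = 2×15107/(0.936×51.4²×12.3) = 0.9934.
CD = 0.029 + 0.0376 × 0.9934² = 0.0661.
L/D = CL/CD = 0.9934 / 0.0661 = 15

L/D = 15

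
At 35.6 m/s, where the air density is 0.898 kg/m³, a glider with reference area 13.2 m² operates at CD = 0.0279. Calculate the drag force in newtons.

Dynamic pressure q = ½ρv² = ½ × 0.898 × 35.6² = 569 Pa.
D = q·S·CD = 569 × 13.2 × 0.0279 = 210 N

D = 210 N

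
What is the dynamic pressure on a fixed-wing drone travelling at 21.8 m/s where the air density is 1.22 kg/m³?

q = ½ρv² = ½ × 1.22 × 21.8² = 290 Pa

q = 290 Pa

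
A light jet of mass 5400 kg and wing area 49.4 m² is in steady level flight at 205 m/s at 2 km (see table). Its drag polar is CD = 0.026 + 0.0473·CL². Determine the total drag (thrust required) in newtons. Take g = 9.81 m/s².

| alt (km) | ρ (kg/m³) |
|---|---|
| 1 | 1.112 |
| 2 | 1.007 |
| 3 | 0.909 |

D = 27300 N

At 2 km, from the table: ρ = 1.007 kg/m³.
In steady level flight, lift balances weight: W = mg = 5400 × 9.81 = 52974 N.
q = ½ρv² = ½ × 1.007 × 205² = 21160 Pa.
CL = W/(q·S) = 52974 / (21160 × 49.4) = 0.05068.
CD = 0.026 + 0.0473 × 0.05068² = 0.02612.
D = q·S·CD = 21160 × 49.4 × 0.02612 = 27300 N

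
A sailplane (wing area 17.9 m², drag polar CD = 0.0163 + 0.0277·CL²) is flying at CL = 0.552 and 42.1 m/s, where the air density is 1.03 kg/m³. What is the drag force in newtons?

D = 404 N

CD = 0.0163 + 0.0277 × 0.552² = 0.02474
D = ½ρv²S·CD = ½ × 1.03 × 42.1² × 17.9 × 0.02474 = 404 N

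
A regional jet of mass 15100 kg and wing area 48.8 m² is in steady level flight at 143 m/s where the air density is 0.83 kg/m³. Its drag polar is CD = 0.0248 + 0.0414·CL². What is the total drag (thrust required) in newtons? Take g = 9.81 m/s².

Weight W = mg = 15100 × 9.81 = 1.4813×10^5 N; in level flight L = W.
Dynamic pressure q = 0.5 × 0.83 × 143² = 8486 Pa.
Required CL = L/(qS) = 1.4813×10^5/(8486·48.8) = 0.3577.
CD = 0.0248 + 0.0414 × 0.3577² = 0.0301.
D = q·S·CD = 8486 × 48.8 × 0.0301 = 12460 N

D = 12500 N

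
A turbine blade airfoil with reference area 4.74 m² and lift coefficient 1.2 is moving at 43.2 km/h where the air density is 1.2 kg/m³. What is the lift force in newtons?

Convert speed: v = 43.2 km/h ÷ 3.6 = 12 m/s.
Dynamic pressure q = ½ρv² = ½ × 1.2 × 12² = 86.4 Pa.
L = q·S·CL = 86.4 × 4.74 × 1.2 = 491 N

L = 491 N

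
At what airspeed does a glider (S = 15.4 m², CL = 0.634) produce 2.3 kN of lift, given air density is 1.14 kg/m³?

L = ½ρv²S·CL ⇒ v = √(2L/(ρ·S·CL))
v = √(2 × 2300 / (1.14 × 15.4 × 0.634)) = √413.3 = 20.3 m/s

v = 20.3 m/s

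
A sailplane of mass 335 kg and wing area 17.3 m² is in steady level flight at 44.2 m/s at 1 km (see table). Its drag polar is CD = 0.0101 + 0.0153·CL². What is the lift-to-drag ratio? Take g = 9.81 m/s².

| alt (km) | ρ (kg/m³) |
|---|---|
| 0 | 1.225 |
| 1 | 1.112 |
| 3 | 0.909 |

L/D = 16.5

At 1 km, from the table: ρ = 1.112 kg/m³.
Level flight ⇒ L = W = m·g = 335 × 9.81 = 3286.4 N.
q = ½ρv² = ½ × 1.112 × 44.2² = 1086 Pa.
CL = 2W/(ρv²S) = 2×3286.4/(1.112×44.2²×17.3) = 0.1749.
CD = 0.0101 + 0.0153 × 0.1749² = 0.01057.
L/D = CL/CD = 0.1749 / 0.01057 = 16.5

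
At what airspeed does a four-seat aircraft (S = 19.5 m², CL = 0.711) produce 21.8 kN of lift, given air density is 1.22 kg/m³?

L = ½ρv²S·CL ⇒ v = √(2L/(ρ·S·CL))
v = √(2 × 21800 / (1.22 × 19.5 × 0.711)) = √2578 = 50.8 m/s

v = 50.8 m/s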